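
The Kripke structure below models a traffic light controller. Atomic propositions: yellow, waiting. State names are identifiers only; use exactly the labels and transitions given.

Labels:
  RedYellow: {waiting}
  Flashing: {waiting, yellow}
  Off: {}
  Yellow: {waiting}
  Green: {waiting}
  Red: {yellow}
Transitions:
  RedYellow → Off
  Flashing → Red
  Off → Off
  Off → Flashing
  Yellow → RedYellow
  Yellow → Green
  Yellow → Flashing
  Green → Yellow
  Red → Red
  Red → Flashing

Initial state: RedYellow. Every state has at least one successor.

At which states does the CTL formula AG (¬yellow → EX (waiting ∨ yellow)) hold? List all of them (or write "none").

{Flashing, Off, Red}

States satisfying ¬yellow → EX (waiting ∨ yellow): {Flashing, Off, Yellow, Green, Red}.
States satisfying AG (¬yellow → EX (waiting ∨ yellow)): {Flashing, Off, Red}.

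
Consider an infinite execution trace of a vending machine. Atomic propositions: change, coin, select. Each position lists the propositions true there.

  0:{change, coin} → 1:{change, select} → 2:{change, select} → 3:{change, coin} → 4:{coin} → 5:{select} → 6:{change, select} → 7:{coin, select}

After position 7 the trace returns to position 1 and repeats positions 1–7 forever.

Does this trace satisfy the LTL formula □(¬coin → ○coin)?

Does not hold

¬coin → ○coin must hold at every position from 0 onward. It fails at position 1, so □(¬coin → ○coin) is false.
Positions where ¬coin holds: 1, 2, 5, 6.
Check ○coin at each: 1→fails, 2→ok, 5→fails, 6→ok.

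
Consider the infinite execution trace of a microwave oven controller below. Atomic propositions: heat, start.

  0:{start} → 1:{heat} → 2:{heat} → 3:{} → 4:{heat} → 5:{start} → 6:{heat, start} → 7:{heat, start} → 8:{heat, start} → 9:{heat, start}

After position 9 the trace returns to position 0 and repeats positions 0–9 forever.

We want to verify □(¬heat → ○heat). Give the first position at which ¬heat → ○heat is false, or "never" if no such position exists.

¬heat → ○heat holds at every position 0..9, and those are all the positions the trace ever visits, so the invariant □(¬heat → ○heat) is never violated.

never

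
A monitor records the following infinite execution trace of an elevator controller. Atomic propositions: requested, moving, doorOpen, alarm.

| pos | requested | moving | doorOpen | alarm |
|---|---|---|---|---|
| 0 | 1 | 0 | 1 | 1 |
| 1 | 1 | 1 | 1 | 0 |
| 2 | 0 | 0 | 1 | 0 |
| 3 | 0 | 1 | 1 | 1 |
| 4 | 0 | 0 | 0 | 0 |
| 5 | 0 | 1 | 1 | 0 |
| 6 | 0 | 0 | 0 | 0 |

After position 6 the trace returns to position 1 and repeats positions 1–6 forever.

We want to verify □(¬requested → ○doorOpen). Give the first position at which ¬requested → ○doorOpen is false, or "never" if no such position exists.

3

Check ¬requested → ○doorOpen at each position in order: 0 ✓, 1 ✓, 2 ✓.
At position 3 the labels are {alarm, doorOpen, moving} and the next position 4 has {}, so ¬requested → ○doorOpen is false there. This is the first violation.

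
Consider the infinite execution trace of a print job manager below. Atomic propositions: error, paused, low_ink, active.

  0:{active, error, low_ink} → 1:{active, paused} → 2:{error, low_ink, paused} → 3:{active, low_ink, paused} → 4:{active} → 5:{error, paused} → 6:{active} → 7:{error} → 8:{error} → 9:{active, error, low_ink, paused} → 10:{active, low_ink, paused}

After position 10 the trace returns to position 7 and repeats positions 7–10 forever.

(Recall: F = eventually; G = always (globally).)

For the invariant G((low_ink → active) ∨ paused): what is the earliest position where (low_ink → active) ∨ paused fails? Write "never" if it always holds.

never

(low_ink → active) ∨ paused holds at every position 0..10, and those are all the positions the trace ever visits, so the invariant G((low_ink → active) ∨ paused) is never violated.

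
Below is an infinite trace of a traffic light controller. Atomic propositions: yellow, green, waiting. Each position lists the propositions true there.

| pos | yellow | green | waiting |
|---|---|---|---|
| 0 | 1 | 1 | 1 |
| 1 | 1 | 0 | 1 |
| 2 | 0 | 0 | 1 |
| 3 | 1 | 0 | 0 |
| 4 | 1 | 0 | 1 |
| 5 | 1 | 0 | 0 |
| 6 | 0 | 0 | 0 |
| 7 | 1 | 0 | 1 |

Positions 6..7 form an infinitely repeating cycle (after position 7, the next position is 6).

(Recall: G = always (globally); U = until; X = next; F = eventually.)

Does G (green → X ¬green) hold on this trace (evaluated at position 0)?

green → X ¬green holds at every position 0..7, and those are all positions ever visited, so G (green → X ¬green) holds.
Positions where green holds: 0.
Check X ¬green at each: 0→ok.

Yes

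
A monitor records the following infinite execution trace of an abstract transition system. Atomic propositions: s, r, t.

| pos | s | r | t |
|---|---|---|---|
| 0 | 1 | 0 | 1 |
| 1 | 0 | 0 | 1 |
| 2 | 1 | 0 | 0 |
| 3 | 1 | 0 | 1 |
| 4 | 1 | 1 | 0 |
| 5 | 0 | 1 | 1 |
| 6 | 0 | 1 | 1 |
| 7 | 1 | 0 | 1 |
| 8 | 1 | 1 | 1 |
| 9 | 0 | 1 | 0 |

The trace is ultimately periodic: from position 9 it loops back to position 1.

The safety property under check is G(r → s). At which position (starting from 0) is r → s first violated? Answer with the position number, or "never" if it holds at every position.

Check r → s at each position in order: 0 ✓, 1 ✓, 2 ✓, 3 ✓, 4 ✓.
At position 5 the labels are {r, t}, so r → s is false there. This is the first violation.

5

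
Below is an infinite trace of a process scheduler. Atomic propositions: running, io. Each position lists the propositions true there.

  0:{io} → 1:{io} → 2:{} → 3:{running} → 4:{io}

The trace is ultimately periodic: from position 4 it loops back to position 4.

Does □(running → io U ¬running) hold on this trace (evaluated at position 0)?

No

running → io U ¬running must hold at every position from 0 onward. It fails at position 3, so □(running → io U ¬running) is false.
Positions where running holds: 3.
Check io U ¬running at each: 3→fails.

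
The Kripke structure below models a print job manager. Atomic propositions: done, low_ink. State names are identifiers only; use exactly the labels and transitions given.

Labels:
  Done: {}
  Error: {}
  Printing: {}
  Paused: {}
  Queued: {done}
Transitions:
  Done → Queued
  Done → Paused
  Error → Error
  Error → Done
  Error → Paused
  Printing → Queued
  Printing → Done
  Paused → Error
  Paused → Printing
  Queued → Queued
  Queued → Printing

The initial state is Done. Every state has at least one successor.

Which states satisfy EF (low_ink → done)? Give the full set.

States satisfying low_ink → done: {Done, Error, Printing, Paused, Queued}.
States satisfying EF (low_ink → done): {Done, Error, Printing, Paused, Queued}.

{Done, Error, Printing, Paused, Queued}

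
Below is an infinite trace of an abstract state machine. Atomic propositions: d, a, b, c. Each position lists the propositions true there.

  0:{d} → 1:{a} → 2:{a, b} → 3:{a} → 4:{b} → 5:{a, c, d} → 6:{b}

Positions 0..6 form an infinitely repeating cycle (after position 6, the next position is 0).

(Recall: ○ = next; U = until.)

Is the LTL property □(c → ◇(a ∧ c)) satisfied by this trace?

Yes

c → ◇(a ∧ c) holds at every position 0..6, and those are all positions ever visited, so □(c → ◇(a ∧ c)) holds.
Positions where c holds: 5.
Check ◇(a ∧ c) at each: 5→ok.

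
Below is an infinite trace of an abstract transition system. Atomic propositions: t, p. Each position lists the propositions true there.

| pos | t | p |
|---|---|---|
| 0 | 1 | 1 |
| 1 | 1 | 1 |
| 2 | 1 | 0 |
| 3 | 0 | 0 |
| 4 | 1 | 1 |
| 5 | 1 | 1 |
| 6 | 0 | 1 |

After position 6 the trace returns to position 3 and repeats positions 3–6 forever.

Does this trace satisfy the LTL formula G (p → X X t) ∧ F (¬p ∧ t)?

p → X X t must hold at every position from 0 onward. It fails at position 1, so G (p → X X t) is false.
Positions where p holds: 0, 1, 4, 5, 6.
Check X X t at each: 0→ok, 1→fails, 4→fails, 5→fails, 6→ok.
¬p ∧ t holds at position 2, which is reachable from 0, so F (¬p ∧ t) holds.
At position 0: G (p → X X t) is false; F (¬p ∧ t) is true; so G (p → X X t) ∧ F (¬p ∧ t) is false.

No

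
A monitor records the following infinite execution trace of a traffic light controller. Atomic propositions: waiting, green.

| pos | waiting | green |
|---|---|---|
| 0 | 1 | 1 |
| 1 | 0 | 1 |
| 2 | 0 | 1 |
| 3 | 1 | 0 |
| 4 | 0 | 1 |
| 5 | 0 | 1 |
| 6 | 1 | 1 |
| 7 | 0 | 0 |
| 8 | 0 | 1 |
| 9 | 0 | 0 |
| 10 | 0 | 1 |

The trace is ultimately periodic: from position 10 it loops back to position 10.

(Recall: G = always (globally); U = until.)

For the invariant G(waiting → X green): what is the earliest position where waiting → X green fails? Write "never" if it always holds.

Check waiting → X green at each position in order: 0 ✓, 1 ✓, 2 ✓, 3 ✓, 4 ✓, 5 ✓.
At position 6 the labels are {green, waiting} and the next position 7 has {}, so waiting → X green is false there. This is the first violation.

6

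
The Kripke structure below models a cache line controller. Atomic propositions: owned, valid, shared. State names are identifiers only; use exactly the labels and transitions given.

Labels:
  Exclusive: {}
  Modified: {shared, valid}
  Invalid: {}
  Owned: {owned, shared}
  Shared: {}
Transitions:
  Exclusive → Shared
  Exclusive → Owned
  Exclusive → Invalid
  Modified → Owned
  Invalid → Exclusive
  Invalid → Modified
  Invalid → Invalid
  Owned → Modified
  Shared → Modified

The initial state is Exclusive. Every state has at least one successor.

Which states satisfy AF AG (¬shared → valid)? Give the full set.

{Modified, Owned, Shared}

States satisfying AG (¬shared → valid): {Modified, Owned}.
States satisfying AF AG (¬shared → valid): {Modified, Owned, Shared}.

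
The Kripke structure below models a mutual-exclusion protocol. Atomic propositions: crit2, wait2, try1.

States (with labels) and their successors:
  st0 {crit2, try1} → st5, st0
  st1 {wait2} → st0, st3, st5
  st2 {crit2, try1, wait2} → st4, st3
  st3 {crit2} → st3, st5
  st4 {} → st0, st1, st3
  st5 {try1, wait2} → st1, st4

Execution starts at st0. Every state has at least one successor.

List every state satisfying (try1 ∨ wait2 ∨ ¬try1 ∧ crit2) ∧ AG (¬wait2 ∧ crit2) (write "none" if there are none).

States satisfying try1 ∨ wait2: {st0, st1, st2, st5}.
States satisfying ¬try1: {st1, st3, st4}.
States satisfying ¬try1 ∧ crit2: {st3}.
States satisfying try1 ∨ wait2 ∨ ¬try1 ∧ crit2: {st0, st1, st2, st3, st5}.
States satisfying ¬wait2 ∧ crit2: {st0, st3}.
States satisfying AG (¬wait2 ∧ crit2): ∅.
States satisfying (try1 ∨ wait2 ∨ ¬try1 ∧ crit2) ∧ AG (¬wait2 ∧ crit2): ∅.

none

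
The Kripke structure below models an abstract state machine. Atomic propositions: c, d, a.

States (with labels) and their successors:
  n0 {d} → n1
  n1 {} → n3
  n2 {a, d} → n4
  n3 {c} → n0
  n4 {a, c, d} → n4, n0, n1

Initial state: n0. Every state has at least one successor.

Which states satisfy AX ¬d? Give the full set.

{n0, n1}

States satisfying ¬d: {n1, n3}.
States satisfying AX ¬d: {n0, n1}.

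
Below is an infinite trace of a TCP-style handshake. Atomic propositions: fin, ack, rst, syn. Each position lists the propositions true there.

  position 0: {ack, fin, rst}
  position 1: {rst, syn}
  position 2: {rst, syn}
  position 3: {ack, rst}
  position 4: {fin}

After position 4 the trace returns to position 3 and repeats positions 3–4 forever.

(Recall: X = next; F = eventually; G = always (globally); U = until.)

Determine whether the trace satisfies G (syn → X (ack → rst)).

Holds

syn → X (ack → rst) holds at every position 0..4, and those are all positions ever visited, so G (syn → X (ack → rst)) holds.
Positions where syn holds: 1, 2.
Check X (ack → rst) at each: 1→ok, 2→ok.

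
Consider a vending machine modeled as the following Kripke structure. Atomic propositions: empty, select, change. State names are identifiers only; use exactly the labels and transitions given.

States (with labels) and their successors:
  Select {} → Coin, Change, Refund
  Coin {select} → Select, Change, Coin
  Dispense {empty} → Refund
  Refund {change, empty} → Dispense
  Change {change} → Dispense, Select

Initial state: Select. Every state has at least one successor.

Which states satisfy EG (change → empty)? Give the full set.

{Select, Coin, Dispense, Refund}

States satisfying change → empty: {Select, Coin, Dispense, Refund}.
States satisfying EG (change → empty): {Select, Coin, Dispense, Refund}.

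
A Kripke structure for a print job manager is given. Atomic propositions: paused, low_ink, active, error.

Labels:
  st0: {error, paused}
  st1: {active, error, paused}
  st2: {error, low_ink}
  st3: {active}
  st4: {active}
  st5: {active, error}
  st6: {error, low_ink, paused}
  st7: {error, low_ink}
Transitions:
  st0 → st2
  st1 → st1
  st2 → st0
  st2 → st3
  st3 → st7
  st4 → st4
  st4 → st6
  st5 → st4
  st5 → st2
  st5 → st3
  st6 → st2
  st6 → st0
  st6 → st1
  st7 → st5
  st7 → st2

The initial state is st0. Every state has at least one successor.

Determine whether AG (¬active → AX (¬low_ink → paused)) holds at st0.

Does not hold

States satisfying ¬active → AX (¬low_ink → paused): {st0, st1, st3, st4, st5, st6}.
States satisfying AG (¬active → AX (¬low_ink → paused)): {st1}.
st2 is reachable from st0 and violates ¬active → AX (¬low_ink → paused), so AG fails at st0.
st0 ∉ Sat(AG (¬active → AX (¬low_ink → paused))).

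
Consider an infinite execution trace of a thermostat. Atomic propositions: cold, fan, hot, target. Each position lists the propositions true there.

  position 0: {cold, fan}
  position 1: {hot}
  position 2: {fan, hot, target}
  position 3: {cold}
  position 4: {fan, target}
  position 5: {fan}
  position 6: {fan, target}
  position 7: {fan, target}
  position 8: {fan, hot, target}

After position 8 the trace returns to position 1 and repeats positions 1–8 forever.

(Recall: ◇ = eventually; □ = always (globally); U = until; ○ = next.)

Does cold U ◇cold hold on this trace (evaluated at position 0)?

Walking from position 0: ◇cold first holds at position 0, and cold holds at every earlier position along the way, so cold U ◇cold holds.

Holds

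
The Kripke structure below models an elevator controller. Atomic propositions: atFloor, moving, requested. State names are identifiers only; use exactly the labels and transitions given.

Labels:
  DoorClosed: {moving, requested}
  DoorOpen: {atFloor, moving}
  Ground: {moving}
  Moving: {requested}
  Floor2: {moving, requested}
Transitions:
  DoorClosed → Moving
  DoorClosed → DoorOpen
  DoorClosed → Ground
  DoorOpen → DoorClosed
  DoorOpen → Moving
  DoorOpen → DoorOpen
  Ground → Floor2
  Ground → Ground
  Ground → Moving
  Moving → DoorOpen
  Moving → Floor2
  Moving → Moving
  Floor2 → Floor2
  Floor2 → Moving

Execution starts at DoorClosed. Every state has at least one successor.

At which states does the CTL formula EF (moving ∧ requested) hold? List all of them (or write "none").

{DoorClosed, DoorOpen, Ground, Moving, Floor2}

States satisfying moving ∧ requested: {DoorClosed, Floor2}.
States satisfying EF (moving ∧ requested): {DoorClosed, DoorOpen, Ground, Moving, Floor2}.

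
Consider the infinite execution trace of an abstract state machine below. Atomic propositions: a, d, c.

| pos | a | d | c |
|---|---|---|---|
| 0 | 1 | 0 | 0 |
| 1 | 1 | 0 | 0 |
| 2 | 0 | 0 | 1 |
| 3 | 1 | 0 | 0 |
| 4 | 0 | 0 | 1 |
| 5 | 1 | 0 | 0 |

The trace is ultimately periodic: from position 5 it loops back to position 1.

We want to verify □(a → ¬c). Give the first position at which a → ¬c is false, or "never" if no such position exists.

a → ¬c holds at every position 0..5, and those are all the positions the trace ever visits, so the invariant □(a → ¬c) is never violated.

never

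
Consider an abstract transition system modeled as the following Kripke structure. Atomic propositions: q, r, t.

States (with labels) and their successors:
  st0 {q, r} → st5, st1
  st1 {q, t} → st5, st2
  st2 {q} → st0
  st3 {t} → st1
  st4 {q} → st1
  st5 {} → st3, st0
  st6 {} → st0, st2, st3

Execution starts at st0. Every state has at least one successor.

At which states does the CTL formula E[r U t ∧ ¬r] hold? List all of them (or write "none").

{st0, st1, st3}

States satisfying r: {st0}.
States satisfying t ∧ ¬r: {st1, st3}.
States satisfying E[r U t ∧ ¬r]: {st0, st1, st3}.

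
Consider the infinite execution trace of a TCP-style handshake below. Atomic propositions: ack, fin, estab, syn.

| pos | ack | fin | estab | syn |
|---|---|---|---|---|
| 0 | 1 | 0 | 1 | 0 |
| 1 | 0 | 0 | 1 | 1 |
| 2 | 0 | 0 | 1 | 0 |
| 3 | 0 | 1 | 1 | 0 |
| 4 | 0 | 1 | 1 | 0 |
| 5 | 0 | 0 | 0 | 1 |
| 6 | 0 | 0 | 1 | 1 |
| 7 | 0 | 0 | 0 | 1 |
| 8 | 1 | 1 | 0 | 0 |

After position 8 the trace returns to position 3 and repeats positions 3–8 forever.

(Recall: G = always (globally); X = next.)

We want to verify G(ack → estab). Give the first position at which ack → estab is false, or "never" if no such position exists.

Check ack → estab at each position in order: 0 ✓, 1 ✓, 2 ✓, 3 ✓, 4 ✓, 5 ✓, 6 ✓, 7 ✓.
At position 8 the labels are {ack, fin}, so ack → estab is false there. This is the first violation.

8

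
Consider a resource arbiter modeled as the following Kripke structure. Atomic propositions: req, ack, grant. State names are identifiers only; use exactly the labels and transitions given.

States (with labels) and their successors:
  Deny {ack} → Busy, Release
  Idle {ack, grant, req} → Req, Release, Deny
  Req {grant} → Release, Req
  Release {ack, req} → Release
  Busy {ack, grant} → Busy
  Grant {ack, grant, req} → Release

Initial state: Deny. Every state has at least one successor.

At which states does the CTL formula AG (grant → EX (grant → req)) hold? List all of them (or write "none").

{Req, Release, Grant}

States satisfying grant → EX (grant → req): {Deny, Idle, Req, Release, Grant}.
States satisfying AG (grant → EX (grant → req)): {Req, Release, Grant}.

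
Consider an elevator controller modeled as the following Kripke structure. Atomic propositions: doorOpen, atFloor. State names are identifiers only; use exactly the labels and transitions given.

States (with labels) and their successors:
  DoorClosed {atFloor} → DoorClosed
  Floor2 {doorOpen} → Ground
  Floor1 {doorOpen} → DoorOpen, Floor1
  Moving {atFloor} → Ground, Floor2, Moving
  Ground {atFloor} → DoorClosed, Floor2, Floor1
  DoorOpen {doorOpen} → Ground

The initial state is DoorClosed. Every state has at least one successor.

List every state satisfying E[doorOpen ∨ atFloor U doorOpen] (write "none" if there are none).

States satisfying doorOpen ∨ atFloor: {DoorClosed, Floor2, Floor1, Moving, Ground, DoorOpen}.
States satisfying doorOpen: {Floor2, Floor1, DoorOpen}.
States satisfying E[doorOpen ∨ atFloor U doorOpen]: {Floor2, Floor1, Moving, Ground, DoorOpen}.

{Floor2, Floor1, Moving, Ground, DoorOpen}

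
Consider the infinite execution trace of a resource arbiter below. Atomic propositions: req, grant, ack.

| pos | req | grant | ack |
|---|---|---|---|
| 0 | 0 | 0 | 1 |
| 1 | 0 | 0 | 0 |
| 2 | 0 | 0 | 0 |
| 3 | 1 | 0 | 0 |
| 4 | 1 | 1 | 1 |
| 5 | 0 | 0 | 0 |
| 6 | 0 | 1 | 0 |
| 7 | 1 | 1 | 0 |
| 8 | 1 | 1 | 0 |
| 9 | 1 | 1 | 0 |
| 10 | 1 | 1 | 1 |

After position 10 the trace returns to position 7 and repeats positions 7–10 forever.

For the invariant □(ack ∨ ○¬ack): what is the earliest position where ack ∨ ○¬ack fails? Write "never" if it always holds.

Check ack ∨ ○¬ack at each position in order: 0 ✓, 1 ✓, 2 ✓.
At position 3 the labels are {req} and the next position 4 has {ack, grant, req}, so ack ∨ ○¬ack is false there. This is the first violation.

3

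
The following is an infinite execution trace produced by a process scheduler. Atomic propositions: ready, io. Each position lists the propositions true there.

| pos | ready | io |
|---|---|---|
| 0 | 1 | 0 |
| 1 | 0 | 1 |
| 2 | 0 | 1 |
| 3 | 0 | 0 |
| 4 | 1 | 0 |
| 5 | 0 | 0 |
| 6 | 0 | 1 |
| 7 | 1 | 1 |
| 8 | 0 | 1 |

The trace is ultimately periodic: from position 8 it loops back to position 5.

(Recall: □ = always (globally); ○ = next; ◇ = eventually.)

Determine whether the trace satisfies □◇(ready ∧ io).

◇(ready ∧ io) holds at every position 0..8, and those are all positions ever visited, so □◇(ready ∧ io) holds.

Yes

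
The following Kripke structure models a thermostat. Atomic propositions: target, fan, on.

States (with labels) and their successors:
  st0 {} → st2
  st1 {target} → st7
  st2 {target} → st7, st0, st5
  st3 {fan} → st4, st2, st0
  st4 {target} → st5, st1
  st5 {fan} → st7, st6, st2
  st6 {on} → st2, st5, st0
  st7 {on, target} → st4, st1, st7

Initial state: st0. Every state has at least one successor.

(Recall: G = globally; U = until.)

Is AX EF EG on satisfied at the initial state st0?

Satisfied

States satisfying EF EG on: {st0, st1, st2, st3, st4, st5, st6, st7}.
States satisfying AX EF EG on: {st0, st1, st2, st3, st4, st5, st6, st7}.
st0 ∈ Sat(AX EF EG on).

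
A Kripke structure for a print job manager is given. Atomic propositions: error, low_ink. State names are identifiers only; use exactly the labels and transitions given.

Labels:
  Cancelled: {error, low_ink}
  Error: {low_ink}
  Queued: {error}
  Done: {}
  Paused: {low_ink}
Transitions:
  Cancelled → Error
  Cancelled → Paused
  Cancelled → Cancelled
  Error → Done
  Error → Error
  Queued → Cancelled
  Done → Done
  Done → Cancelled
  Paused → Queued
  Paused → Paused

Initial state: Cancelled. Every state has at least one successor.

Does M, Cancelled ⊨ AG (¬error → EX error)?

Violated

States satisfying ¬error → EX error: {Cancelled, Queued, Done, Paused}.
States satisfying AG (¬error → EX error): ∅.
Error is reachable from Cancelled and violates ¬error → EX error, so AG fails at Cancelled.
Cancelled ∉ Sat(AG (¬error → EX error)).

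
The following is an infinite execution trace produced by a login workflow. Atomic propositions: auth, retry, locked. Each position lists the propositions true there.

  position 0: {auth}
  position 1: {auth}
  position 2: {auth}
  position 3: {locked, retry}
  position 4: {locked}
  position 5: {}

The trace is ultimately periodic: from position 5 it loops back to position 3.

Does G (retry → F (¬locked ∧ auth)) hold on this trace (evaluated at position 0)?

No

retry → F (¬locked ∧ auth) must hold at every position from 0 onward. It fails at position 3, so G (retry → F (¬locked ∧ auth)) is false.
Positions where retry holds: 3.
Check F (¬locked ∧ auth) at each: 3→fails.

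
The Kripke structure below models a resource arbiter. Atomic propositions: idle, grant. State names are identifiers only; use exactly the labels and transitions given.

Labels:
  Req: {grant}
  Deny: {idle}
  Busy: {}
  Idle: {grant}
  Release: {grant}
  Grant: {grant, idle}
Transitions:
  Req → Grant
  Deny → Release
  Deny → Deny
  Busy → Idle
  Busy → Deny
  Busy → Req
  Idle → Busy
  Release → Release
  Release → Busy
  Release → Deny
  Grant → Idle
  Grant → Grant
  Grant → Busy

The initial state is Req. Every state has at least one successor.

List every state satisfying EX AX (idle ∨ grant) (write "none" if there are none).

States satisfying AX (idle ∨ grant): {Req, Deny, Busy}.
States satisfying EX AX (idle ∨ grant): {Deny, Busy, Idle, Release, Grant}.

{Deny, Busy, Idle, Release, Grant}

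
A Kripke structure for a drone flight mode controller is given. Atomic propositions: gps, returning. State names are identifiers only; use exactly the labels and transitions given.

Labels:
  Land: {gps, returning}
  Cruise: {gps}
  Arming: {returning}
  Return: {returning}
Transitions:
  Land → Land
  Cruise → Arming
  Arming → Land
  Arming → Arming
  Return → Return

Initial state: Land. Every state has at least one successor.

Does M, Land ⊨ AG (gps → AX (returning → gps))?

States satisfying gps → AX (returning → gps): {Land, Arming, Return}.
States satisfying AG (gps → AX (returning → gps)): {Land, Arming, Return}.
Every state reachable from Land satisfies gps → AX (returning → gps).
Land ∈ Sat(AG (gps → AX (returning → gps))).

Holds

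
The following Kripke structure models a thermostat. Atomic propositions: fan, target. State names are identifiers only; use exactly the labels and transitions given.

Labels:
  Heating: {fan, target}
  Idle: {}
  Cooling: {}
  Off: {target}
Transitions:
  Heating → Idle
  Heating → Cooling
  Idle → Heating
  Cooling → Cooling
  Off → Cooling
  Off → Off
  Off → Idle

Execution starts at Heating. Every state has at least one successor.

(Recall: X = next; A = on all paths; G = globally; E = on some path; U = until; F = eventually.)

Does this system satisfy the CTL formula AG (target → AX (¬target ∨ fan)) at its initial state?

Yes

States satisfying target → AX (¬target ∨ fan): {Heating, Idle, Cooling}.
States satisfying AG (target → AX (¬target ∨ fan)): {Heating, Idle, Cooling}.
Every state reachable from Heating satisfies target → AX (¬target ∨ fan).
Heating ∈ Sat(AG (target → AX (¬target ∨ fan))).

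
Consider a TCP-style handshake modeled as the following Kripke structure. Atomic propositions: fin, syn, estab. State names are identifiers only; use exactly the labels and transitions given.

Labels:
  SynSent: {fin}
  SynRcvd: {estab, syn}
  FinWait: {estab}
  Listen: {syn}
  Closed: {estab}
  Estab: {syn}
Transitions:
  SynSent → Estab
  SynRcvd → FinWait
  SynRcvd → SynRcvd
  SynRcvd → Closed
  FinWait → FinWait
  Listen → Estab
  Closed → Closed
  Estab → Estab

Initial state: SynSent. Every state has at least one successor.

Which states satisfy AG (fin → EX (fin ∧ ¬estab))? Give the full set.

{SynRcvd, FinWait, Listen, Closed, Estab}

States satisfying fin → EX (fin ∧ ¬estab): {SynRcvd, FinWait, Listen, Closed, Estab}.
States satisfying AG (fin → EX (fin ∧ ¬estab)): {SynRcvd, FinWait, Listen, Closed, Estab}.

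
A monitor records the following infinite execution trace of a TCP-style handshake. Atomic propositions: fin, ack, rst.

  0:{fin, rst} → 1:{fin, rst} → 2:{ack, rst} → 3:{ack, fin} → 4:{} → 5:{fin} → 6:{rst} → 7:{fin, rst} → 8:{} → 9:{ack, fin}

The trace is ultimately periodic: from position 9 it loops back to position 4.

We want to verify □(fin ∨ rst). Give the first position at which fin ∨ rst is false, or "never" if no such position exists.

4

Check fin ∨ rst at each position in order: 0 ✓, 1 ✓, 2 ✓, 3 ✓.
At position 4 the labels are {}, so fin ∨ rst is false there. This is the first violation.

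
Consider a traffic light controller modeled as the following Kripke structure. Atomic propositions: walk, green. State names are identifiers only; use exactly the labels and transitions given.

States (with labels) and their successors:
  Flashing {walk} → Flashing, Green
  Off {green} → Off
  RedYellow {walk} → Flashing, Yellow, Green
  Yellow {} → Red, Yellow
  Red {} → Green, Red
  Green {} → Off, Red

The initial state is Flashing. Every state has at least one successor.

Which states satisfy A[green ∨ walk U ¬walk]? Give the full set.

States satisfying green ∨ walk: {Flashing, Off, RedYellow}.
States satisfying ¬walk: {Off, Yellow, Red, Green}.
States satisfying A[green ∨ walk U ¬walk]: {Off, Yellow, Red, Green}.

{Off, Yellow, Red, Green}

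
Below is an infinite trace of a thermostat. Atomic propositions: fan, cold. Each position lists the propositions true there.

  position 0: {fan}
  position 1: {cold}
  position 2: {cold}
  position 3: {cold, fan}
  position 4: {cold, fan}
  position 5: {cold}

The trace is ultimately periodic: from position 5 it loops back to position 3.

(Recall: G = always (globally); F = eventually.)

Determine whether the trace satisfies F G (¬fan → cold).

Satisfied

G (¬fan → cold) holds at position 0, which is reachable from 0, so F G (¬fan → cold) holds.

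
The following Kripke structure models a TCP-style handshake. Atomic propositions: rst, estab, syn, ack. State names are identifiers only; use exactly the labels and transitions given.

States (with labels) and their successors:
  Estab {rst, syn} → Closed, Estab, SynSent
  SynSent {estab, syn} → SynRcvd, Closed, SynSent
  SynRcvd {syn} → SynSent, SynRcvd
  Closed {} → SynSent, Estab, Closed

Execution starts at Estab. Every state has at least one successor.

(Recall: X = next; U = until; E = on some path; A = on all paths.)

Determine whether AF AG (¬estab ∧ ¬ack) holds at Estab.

States satisfying AG (¬estab ∧ ¬ack): ∅.
States satisfying AF AG (¬estab ∧ ¬ack): ∅.
There is a path from Estab along which AG (¬estab ∧ ¬ack) never holds.
Estab ∉ Sat(AF AG (¬estab ∧ ¬ack)).

Does not hold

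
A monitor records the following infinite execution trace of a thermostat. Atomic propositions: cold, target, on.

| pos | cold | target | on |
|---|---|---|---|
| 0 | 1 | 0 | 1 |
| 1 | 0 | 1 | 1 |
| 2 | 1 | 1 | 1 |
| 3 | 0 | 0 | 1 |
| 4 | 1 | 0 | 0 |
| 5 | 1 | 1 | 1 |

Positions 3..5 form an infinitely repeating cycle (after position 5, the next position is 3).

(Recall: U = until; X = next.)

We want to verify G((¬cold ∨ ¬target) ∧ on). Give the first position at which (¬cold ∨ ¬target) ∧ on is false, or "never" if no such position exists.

2

Check (¬cold ∨ ¬target) ∧ on at each position in order: 0 ✓, 1 ✓.
At position 2 the labels are {cold, on, target}, so (¬cold ∨ ¬target) ∧ on is false there. This is the first violation.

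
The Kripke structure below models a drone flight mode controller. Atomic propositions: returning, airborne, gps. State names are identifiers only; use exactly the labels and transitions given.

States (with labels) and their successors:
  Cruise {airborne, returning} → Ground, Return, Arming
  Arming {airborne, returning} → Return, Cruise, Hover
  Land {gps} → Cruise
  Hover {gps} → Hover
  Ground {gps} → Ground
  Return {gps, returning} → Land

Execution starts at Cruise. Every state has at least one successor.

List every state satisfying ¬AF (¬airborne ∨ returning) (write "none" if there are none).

none

States satisfying ¬airborne ∨ returning: {Cruise, Arming, Land, Hover, Ground, Return}.
States satisfying AF (¬airborne ∨ returning): {Cruise, Arming, Land, Hover, Ground, Return}.
States satisfying ¬AF (¬airborne ∨ returning): ∅.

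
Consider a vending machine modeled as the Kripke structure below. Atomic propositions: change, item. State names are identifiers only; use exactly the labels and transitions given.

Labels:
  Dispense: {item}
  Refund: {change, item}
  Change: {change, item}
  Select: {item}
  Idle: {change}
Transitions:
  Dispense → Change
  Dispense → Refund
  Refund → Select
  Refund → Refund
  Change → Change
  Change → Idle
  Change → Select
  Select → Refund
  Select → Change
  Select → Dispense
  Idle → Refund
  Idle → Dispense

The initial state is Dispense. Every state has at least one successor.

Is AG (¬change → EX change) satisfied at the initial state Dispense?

States satisfying ¬change → EX change: {Dispense, Refund, Change, Select, Idle}.
States satisfying AG (¬change → EX change): {Dispense, Refund, Change, Select, Idle}.
Every state reachable from Dispense satisfies ¬change → EX change.
Dispense ∈ Sat(AG (¬change → EX change)).

Yes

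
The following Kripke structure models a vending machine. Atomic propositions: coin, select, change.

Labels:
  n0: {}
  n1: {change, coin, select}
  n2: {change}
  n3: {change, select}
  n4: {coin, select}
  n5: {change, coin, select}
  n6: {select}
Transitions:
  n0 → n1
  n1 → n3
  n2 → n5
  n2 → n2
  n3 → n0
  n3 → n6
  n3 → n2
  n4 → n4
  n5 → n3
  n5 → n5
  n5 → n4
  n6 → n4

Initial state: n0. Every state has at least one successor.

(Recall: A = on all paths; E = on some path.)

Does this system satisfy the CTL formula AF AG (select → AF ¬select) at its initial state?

Does not hold

States satisfying AG (select → AF ¬select): ∅.
States satisfying AF AG (select → AF ¬select): ∅.
There is a path from n0 along which AG (select → AF ¬select) never holds.
n0 ∉ Sat(AF AG (select → AF ¬select)).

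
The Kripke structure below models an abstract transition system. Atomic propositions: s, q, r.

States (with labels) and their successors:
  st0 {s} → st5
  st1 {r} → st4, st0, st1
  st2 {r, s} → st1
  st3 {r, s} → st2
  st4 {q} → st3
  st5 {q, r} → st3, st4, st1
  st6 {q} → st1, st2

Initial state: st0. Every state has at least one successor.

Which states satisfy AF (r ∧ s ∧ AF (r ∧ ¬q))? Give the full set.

States satisfying r ∧ s ∧ AF (r ∧ ¬q): {st2, st3}.
States satisfying AF (r ∧ s ∧ AF (r ∧ ¬q)): {st2, st3, st4}.

{st2, st3, st4}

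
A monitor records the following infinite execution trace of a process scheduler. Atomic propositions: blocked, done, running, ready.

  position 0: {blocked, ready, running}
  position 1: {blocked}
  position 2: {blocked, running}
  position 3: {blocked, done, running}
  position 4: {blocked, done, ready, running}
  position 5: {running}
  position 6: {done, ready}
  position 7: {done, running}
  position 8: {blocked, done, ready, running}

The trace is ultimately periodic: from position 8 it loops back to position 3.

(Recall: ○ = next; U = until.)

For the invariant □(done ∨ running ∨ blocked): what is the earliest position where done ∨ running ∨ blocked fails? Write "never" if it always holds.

done ∨ running ∨ blocked holds at every position 0..8, and those are all the positions the trace ever visits, so the invariant □(done ∨ running ∨ blocked) is never violated.

never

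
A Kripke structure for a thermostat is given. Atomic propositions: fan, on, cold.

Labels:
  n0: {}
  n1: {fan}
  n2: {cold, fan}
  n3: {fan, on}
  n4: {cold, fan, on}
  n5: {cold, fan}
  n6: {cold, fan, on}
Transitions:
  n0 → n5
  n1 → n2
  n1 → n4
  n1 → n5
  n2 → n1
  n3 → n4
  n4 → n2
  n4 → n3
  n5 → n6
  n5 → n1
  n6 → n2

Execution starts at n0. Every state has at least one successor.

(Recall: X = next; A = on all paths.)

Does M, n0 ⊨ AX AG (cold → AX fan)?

Yes

States satisfying AG (cold → AX fan): {n0, n1, n2, n3, n4, n5, n6}.
States satisfying AX AG (cold → AX fan): {n0, n1, n2, n3, n4, n5, n6}.
n0 ∈ Sat(AX AG (cold → AX fan)).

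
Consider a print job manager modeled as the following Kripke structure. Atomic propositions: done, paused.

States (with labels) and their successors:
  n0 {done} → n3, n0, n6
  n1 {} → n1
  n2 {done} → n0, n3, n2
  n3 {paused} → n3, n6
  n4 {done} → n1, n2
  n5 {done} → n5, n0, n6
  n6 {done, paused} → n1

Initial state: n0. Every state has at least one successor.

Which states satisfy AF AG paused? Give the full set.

none

States satisfying AG paused: ∅.
States satisfying AF AG paused: ∅.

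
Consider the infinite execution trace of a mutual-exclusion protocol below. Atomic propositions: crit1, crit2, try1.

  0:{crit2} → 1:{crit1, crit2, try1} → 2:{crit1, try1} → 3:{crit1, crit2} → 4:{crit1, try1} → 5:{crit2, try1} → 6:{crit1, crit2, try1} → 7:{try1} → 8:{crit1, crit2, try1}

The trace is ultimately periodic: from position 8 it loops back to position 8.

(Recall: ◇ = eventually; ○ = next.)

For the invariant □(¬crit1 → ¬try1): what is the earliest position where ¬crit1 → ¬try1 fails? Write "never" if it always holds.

5

Check ¬crit1 → ¬try1 at each position in order: 0 ✓, 1 ✓, 2 ✓, 3 ✓, 4 ✓.
At position 5 the labels are {crit2, try1}, so ¬crit1 → ¬try1 is false there. This is the first violation.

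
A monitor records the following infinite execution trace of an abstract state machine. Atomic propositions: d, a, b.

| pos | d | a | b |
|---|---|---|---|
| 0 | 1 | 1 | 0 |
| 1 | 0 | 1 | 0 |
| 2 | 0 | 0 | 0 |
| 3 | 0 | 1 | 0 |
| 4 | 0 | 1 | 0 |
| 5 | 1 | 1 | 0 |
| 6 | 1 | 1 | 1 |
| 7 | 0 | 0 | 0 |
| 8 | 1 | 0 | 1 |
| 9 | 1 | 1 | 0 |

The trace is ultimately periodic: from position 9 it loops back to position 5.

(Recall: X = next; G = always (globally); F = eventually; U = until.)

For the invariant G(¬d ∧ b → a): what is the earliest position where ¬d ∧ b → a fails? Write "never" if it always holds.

never

¬d ∧ b → a holds at every position 0..9, and those are all the positions the trace ever visits, so the invariant G(¬d ∧ b → a) is never violated.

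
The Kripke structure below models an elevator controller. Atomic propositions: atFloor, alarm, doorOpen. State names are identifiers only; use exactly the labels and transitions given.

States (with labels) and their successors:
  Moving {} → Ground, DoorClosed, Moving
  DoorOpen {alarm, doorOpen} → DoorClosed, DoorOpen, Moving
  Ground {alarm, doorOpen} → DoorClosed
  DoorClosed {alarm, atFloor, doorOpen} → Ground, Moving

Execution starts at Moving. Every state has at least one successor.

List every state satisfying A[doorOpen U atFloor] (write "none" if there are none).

{Ground, DoorClosed}

States satisfying doorOpen: {DoorOpen, Ground, DoorClosed}.
States satisfying atFloor: {DoorClosed}.
States satisfying A[doorOpen U atFloor]: {Ground, DoorClosed}.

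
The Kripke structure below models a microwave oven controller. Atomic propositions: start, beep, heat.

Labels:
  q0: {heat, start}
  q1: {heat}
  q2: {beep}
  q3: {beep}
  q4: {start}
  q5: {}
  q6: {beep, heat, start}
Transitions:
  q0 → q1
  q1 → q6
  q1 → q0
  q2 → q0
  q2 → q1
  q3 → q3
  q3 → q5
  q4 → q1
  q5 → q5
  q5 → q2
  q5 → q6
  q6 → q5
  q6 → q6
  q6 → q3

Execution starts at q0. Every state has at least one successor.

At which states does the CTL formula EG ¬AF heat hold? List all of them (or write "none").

{q3, q5}

States satisfying ¬AF heat: {q3, q5}.
States satisfying EG ¬AF heat: {q3, q5}.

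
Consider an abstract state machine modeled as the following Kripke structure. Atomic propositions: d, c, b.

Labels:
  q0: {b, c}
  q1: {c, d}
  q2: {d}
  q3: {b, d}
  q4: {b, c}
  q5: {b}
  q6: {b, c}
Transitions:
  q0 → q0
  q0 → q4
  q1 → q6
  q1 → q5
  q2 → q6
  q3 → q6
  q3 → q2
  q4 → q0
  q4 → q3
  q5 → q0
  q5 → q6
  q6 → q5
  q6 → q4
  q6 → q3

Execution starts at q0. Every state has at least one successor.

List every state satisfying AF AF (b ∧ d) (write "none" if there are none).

States satisfying AF (b ∧ d): {q3}.
States satisfying AF AF (b ∧ d): {q3}.

{q3}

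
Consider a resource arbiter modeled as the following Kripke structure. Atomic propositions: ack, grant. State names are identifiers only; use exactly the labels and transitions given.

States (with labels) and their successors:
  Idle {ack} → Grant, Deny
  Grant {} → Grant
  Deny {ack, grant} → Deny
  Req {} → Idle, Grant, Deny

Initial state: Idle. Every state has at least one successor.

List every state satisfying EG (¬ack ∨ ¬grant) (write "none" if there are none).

States satisfying ¬ack ∨ ¬grant: {Idle, Grant, Req}.
States satisfying EG (¬ack ∨ ¬grant): {Idle, Grant, Req}.

{Idle, Grant, Req}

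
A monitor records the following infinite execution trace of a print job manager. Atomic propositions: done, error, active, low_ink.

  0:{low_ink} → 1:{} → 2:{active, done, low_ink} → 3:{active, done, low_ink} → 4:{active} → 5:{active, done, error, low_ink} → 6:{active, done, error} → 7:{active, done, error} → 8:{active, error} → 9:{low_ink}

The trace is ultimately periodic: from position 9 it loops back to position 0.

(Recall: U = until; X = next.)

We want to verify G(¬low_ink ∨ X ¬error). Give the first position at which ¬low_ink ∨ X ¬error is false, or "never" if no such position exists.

Check ¬low_ink ∨ X ¬error at each position in order: 0 ✓, 1 ✓, 2 ✓, 3 ✓, 4 ✓.
At position 5 the labels are {active, done, error, low_ink} and the next position 6 has {active, done, error}, so ¬low_ink ∨ X ¬error is false there. This is the first violation.

5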